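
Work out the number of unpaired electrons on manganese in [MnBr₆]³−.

4

Summing ligand charges against the −3 overall charge gives an oxidation state of +3 for manganese.
Mn sits in group 7, so the d-electron count is 7 − 3 = 4.
The spin state decides the count: Bromide is a weak-field ligand for a first-row metal, so the complex is high-spin.
An octahedral high-spin d⁴ ion is t₂g³e_g¹, giving 4 unpaired electrons.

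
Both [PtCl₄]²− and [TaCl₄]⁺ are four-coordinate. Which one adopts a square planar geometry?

For [PtCl₄]²−: Summing ligand charges against the −2 overall charge gives an oxidation state of +2 for platinum. Platinum is a group-10 element; Pt(II) is therefore d⁸. A 5d d⁸ ion has a large crystal-field splitting; square planar leaves the high-energy d_{x²−y²} orbital empty and maximises CFSE. → square planar.
For [TaCl₄]⁺: Summing ligand charges against the +1 overall charge gives an oxidation state of +5 for tantalum. Group 5 minus oxidation state 5 gives a d⁰ configuration. A d⁰ ion has no crystal-field stabilisation preference between square planar and tetrahedral, so four ligands adopt the sterically favoured tetrahedral geometry. → tetrahedral.

[PtCl₄]²−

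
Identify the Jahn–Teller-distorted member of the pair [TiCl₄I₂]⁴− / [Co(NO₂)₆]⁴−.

[Co(NO₂)₆]⁴−

[TiCl₄I₂]⁴−: Summing ligand charges against the −4 overall charge gives an oxidation state of +2 for titanium. Ti sits in group 4, so the d-electron count is 4 − 2 = 2. The d² configuration leaves the e_g set evenly filled (or empty) — no strong Jahn–Teller driving force.
[Co(NO₂)₆]⁴−: Summing ligand charges against the −4 overall charge gives an oxidation state of +2 for cobalt. Group 9 minus oxidation state 2 gives a d⁷ configuration. Nitro (N-bound nitrite) is a strong-field ligand (high in the spectrochemical series) for a first-row metal, so the complex is low-spin. The t₂g⁶e_g¹ (low-spin) configuration has an unevenly filled e_g set; the Jahn–Teller theorem predicts a tetragonal distortion (typically axial elongation) to lift the degeneracy.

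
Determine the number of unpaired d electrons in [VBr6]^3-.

Each bromide is −1; balancing the −3 overall charge requires V(III).
Vanadium is a group-5 element; V(III) is therefore d².
In an octahedral field the d² configuration is t₂g²e_g⁰ (only one arrangement possible), giving 2 unpaired electrons.

2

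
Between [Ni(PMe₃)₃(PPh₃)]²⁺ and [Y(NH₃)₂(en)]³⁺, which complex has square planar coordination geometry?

[Ni(PMe₃)₃(PPh₃)]²⁺

For [Ni(PMe₃)₃(PPh₃)]²⁺: Trimethylphosphine is neutral; triphenylphosphine is neutral; balancing the +2 overall charge requires Ni(II). Ni sits in group 10, so the d-electron count is 10 − 2 = 8. Trimethylphosphine and triphenylphosphine are strong-field ligands (high in the spectrochemical series). A 3d d⁸ ion with strong-field ligands gains enough CFSE to favour square planar over tetrahedral. → square planar.
For [Y(NH₃)₂(en)]³⁺: Ammonia is neutral; ethylenediamine is neutral; balancing the +3 overall charge requires Y(III). Yttrium is a group-3 element; Y(III) is therefore d⁰. A d⁰ ion has no crystal-field stabilisation preference between square planar and tetrahedral, so four ligands adopt the sterically favoured tetrahedral geometry. → tetrahedral.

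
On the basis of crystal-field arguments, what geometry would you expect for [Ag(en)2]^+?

Ethylenediamine is neutral; balancing the +1 overall charge requires Ag(I).
Silver is a group-11 element; Ag(I) is therefore d¹⁰.
Counting donor atoms: 2×ethylenediamine (bidentate) → 4 donors. Coordination number = 4.
A d¹⁰ ion has no crystal-field stabilisation preference between square planar and tetrahedral, so four ligands adopt the sterically favoured tetrahedral geometry.

tetrahedral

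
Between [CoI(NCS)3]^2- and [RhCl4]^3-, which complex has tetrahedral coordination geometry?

[CoI(NCS)3]^2-

For [CoI(NCS)3]^2-: Each iodide is −1; each isothiocyanate is −1; balancing the −2 overall charge requires Co(II). Co sits in group 9, so the d-electron count is 9 − 2 = 7. For a high-spin 3d d⁷ ion with weak-field ligands the small Δₜ gives little square-planar CFSE advantage, so four ligands adopt the sterically favoured tetrahedral geometry. → tetrahedral.
For [RhCl4]^3-: Summing ligand charges against the −3 overall charge gives an oxidation state of +1 for rhodium. Rhodium is a group-9 element; Rh(I) is therefore d⁸. A 4d d⁸ ion has a large crystal-field splitting; square planar leaves the high-energy d_{x²−y²} orbital empty and maximises CFSE. → square planar.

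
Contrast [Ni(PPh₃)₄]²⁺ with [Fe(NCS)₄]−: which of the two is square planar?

[Ni(PPh₃)₄]²⁺

For [Ni(PPh₃)₄]²⁺: Triphenylphosphine is neutral; balancing the +2 overall charge requires Ni(II). Nickel is a group-10 element; Ni(II) is therefore d⁸. Triphenylphosphine is a strong-field ligand (high in the spectrochemical series). A 3d d⁸ ion with strong-field ligands gains enough CFSE to favour square planar over tetrahedral. → square planar.
For [Fe(NCS)₄]−: Summing ligand charges against the −1 overall charge gives an oxidation state of +3 for iron. Group 8 minus oxidation state 3 gives a d⁵ configuration. A high-spin d⁵ ion has zero CFSE in either geometry, so four ligands adopt the sterically favoured tetrahedral geometry. → tetrahedral.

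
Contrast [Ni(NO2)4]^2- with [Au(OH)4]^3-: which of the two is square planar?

[Ni(NO2)4]^2-

For [Ni(NO2)4]^2-: Summing ligand charges against the −2 overall charge gives an oxidation state of +2 for nickel. Group 10 minus oxidation state 2 gives a d⁸ configuration. Nitro (N-bound nitrite) is a strong-field ligand (high in the spectrochemical series). A 3d d⁸ ion with strong-field ligands gains enough CFSE to favour square planar over tetrahedral. → square planar.
For [Au(OH)4]^3-: Summing ligand charges against the −3 overall charge gives an oxidation state of +1 for gold. Gold is a group-11 element; Au(I) is therefore d¹⁰. A d¹⁰ ion has no crystal-field stabilisation preference between square planar and tetrahedral, so four ligands adopt the sterically favoured tetrahedral geometry. → tetrahedral.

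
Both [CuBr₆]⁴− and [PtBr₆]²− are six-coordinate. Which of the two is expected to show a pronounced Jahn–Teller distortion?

[CuBr₆]⁴−: Each bromide is −1; balancing the −4 overall charge requires Cu(II). Group 11 minus oxidation state 2 gives a d⁹ configuration. The t₂g⁶e_g³ configuration has an unevenly filled e_g set; the Jahn–Teller theorem predicts a tetragonal distortion (typically axial elongation) to lift the degeneracy.
[PtBr₆]²−: Ligand charges: each bromide is −1. With an overall charge of −2 the platinum centre must be in the +4 oxidation state. Platinum is a group-10 element; Pt(IV) is therefore d⁶. A 5d ion has a large Δₒ and is invariably low-spin. The d⁶ configuration leaves the e_g set evenly filled (or empty) — no strong Jahn–Teller driving force.

[CuBr₆]⁴−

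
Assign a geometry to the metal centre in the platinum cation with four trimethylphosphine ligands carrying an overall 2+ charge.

Summing ligand charges against the +2 overall charge gives an oxidation state of +2 for platinum.
Pt sits in group 10, so the d-electron count is 10 − 2 = 8.
Coordination number: 4.
A 5d d⁸ ion has a large crystal-field splitting; square planar leaves the high-energy d_{x²−y²} orbital empty and maximises CFSE.

square planar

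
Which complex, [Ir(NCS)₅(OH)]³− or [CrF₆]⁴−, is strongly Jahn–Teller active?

[Ir(NCS)₅(OH)]³−: Ligand charges: each isothiocyanate is −1; each hydroxide is −1. With an overall charge of −3 the iridium centre must be in the +3 oxidation state. Ir sits in group 9, so the d-electron count is 9 − 3 = 6. A 5d ion has a large Δₒ and is invariably low-spin. The d⁶ configuration leaves the e_g set evenly filled (or empty) — no strong Jahn–Teller driving force.
[CrF₆]⁴−: Summing ligand charges against the −4 overall charge gives an oxidation state of +2 for chromium. Cr sits in group 6, so the d-electron count is 6 − 2 = 4. Fluoride is a weak-field ligand for a first-row metal, so the complex is high-spin. The t₂g³e_g¹ (high-spin) configuration has an unevenly filled e_g set; the Jahn–Teller theorem predicts a tetragonal distortion (typically axial elongation) to lift the degeneracy.

[CrF₆]⁴−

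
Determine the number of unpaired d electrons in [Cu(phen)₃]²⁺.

1

Summing ligand charges against the +2 overall charge gives an oxidation state of +2 for copper.
Group 11 minus oxidation state 2 gives a d⁹ configuration.
Counting donor atoms: 3×1,10-phenanthroline (bidentate) → 6 donors. Coordination number = 6.
In an octahedral field the d⁹ configuration is t₂g⁶e_g³ (only one arrangement possible), giving 1 unpaired electron.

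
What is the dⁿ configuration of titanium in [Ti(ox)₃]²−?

Summing ligand charges against the −2 overall charge gives an oxidation state of +4 for titanium.
Group 4 minus oxidation state 4 gives a d⁰ configuration.

d⁰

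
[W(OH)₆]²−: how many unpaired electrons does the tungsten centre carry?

2 unpaired electrons

Each hydroxide is −1; balancing the −2 overall charge requires W(IV).
Tungsten is a group-6 element; W(IV) is therefore d².
In an octahedral field the d² configuration is t₂g²e_g⁰ (only one arrangement possible), giving 2 unpaired electrons.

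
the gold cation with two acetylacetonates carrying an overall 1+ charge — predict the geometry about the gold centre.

square planar

Summing ligand charges against the +1 overall charge gives an oxidation state of +3 for gold.
Gold is a group-11 element; Au(III) is therefore d⁸.
Counting donor atoms: 2×acetylacetonate (bidentate) → 4 donors. Coordination number = 4.
A 5d d⁸ ion has a large crystal-field splitting; square planar leaves the high-energy d_{x²−y²} orbital empty and maximises CFSE.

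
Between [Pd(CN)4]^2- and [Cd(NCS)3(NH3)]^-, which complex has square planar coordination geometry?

[Pd(CN)4]^2-

For [Pd(CN)4]^2-: Ligand charges: each cyanide is −1. With an overall charge of −2 the palladium centre must be in the +2 oxidation state. Palladium is a group-10 element; Pd(II) is therefore d⁸. A 4d d⁸ ion has a large crystal-field splitting; square planar leaves the high-energy d_{x²−y²} orbital empty and maximises CFSE. → square planar.
For [Cd(NCS)3(NH3)]^-: Ligand charges: each isothiocyanate is −1; ammonia is neutral. With an overall charge of −1 the cadmium centre must be in the +2 oxidation state. Cd sits in group 12, so the d-electron count is 12 − 2 = 10. A d¹⁰ ion has no crystal-field stabilisation preference between square planar and tetrahedral, so four ligands adopt the sterically favoured tetrahedral geometry. → tetrahedral.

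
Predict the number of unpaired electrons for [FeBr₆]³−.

5 unpaired electrons

Summing ligand charges against the −3 overall charge gives an oxidation state of +3 for iron.
Fe sits in group 8, so the d-electron count is 8 − 3 = 5.
The spin state decides the count: Bromide is a weak-field ligand for a first-row metal, so the complex is high-spin.
An octahedral high-spin d⁵ ion is t₂g³e_g², giving 5 unpaired electrons.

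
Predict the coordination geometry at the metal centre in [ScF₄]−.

Ligand charges: each fluoride is −1. With an overall charge of −1 the scandium centre must be in the +3 oxidation state.
Sc sits in group 3, so the d-electron count is 3 − 3 = 0.
Coordination number: 4.
A d⁰ ion has no crystal-field stabilisation preference between square planar and tetrahedral, so four ligands adopt the sterically favoured tetrahedral geometry.

tetrahedral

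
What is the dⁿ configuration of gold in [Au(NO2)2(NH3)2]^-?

Summing ligand charges against the −1 overall charge gives an oxidation state of +1 for gold.
Gold is a group-11 element; Au(I) is therefore d¹⁰.

d10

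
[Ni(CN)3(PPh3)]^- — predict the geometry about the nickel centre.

Ligand charges: each cyanide is −1; triphenylphosphine is neutral. With an overall charge of −1 the nickel centre must be in the +2 oxidation state.
Group 10 minus oxidation state 2 gives a d⁸ configuration.
With 4 monodentate ligands the coordination number is 4.
Cyanide and triphenylphosphine are strong-field ligands (high in the spectrochemical series).
A 3d d⁸ ion with strong-field ligands gains enough CFSE to favour square planar over tetrahedral.

square planar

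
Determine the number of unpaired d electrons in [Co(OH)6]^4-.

Each hydroxide is −1; balancing the −4 overall charge requires Co(II).
Co sits in group 9, so the d-electron count is 9 − 2 = 7.
The spin state decides the count: Hydroxide is a weak-field ligand for a first-row metal, so the complex is high-spin.
An octahedral high-spin d⁷ ion is t₂g⁵e_g², giving 3 unpaired electrons.

3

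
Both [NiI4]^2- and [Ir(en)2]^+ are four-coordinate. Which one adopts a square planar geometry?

For [NiI4]^2-: Ligand charges: each iodide is −1. With an overall charge of −2 the nickel centre must be in the +2 oxidation state. Nickel is a group-10 element; Ni(II) is therefore d⁸. Iodide is a weak-field ligand. With weak-field ligands the CFSE gain from square planar is small, so a 3d d⁸ ion takes the sterically preferred tetrahedral geometry. → tetrahedral.
For [Ir(en)2]^+: Ethylenediamine is neutral; balancing the +1 overall charge requires Ir(I). Ir sits in group 9, so the d-electron count is 9 − 1 = 8. A 5d d⁸ ion has a large crystal-field splitting; square planar leaves the high-energy d_{x²−y²} orbital empty and maximises CFSE. → square planar.

[Ir(en)2]^+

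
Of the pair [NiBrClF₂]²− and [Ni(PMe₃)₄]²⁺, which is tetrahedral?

For [NiBrClF₂]²−: Summing ligand charges against the −2 overall charge gives an oxidation state of +2 for nickel. Ni sits in group 10, so the d-electron count is 10 − 2 = 8. Bromide, chloride, and fluoride are weak-field ligands. With weak-field ligands the CFSE gain from square planar is small, so a 3d d⁸ ion takes the sterically preferred tetrahedral geometry. → tetrahedral.
For [Ni(PMe₃)₄]²⁺: Summing ligand charges against the +2 overall charge gives an oxidation state of +2 for nickel. Nickel is a group-10 element; Ni(II) is therefore d⁸. Trimethylphosphine is a strong-field ligand (high in the spectrochemical series). A 3d d⁸ ion with strong-field ligands gains enough CFSE to favour square planar over tetrahedral. → square planar.

[NiBrClF₂]²−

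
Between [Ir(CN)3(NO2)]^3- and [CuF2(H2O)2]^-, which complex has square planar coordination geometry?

[Ir(CN)3(NO2)]^3-

For [Ir(CN)3(NO2)]^3-: Ligand charges: each cyanide is −1; each nitro (N-bound nitrite) is −1. With an overall charge of −3 the iridium centre must be in the +1 oxidation state. Ir sits in group 9, so the d-electron count is 9 − 1 = 8. A 5d d⁸ ion has a large crystal-field splitting; square planar leaves the high-energy d_{x²−y²} orbital empty and maximises CFSE. → square planar.
For [CuF2(H2O)2]^-: Each fluoride is −1; water is neutral; balancing the −1 overall charge requires Cu(I). Copper is a group-11 element; Cu(I) is therefore d¹⁰. A d¹⁰ ion has no crystal-field stabilisation preference between square planar and tetrahedral, so four ligands adopt the sterically favoured tetrahedral geometry. → tetrahedral.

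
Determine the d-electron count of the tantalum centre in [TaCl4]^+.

Summing ligand charges against the +1 overall charge gives an oxidation state of +5 for tantalum.
Group 5 minus oxidation state 5 gives a d⁰ configuration.

d⁰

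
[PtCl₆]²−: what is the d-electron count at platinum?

d⁶

Each chloride is −1; balancing the −2 overall charge requires Pt(IV).
Platinum is a group-10 element; Pt(IV) is therefore d⁶.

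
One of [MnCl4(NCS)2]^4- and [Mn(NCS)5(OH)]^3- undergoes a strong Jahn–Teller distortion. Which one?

[Mn(NCS)5(OH)]^3-

[MnCl4(NCS)2]^4-: Each chloride is −1; each isothiocyanate is −1; balancing the −4 overall charge requires Mn(II). Manganese is a group-7 element; Mn(II) is therefore d⁵. Chloride and isothiocyanate are weak-field ligands for a first-row metal, so the complex is high-spin. The d⁵ configuration leaves the e_g set evenly filled (or empty) — no strong Jahn–Teller driving force.
[Mn(NCS)5(OH)]^3-: Summing ligand charges against the −3 overall charge gives an oxidation state of +3 for manganese. Mn sits in group 7, so the d-electron count is 7 − 3 = 4. Hydroxide and isothiocyanate are weak-field ligands for a first-row metal, so the complex is high-spin. The t₂g³e_g¹ (high-spin) configuration has an unevenly filled e_g set; the Jahn–Teller theorem predicts a tetragonal distortion (typically axial elongation) to lift the degeneracy.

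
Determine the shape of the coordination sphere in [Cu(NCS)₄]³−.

tetrahedral

Each isothiocyanate is −1; balancing the −3 overall charge requires Cu(I).
Group 11 minus oxidation state 1 gives a d¹⁰ configuration.
With 4 monodentate ligands the coordination number is 4.
A d¹⁰ ion has no crystal-field stabilisation preference between square planar and tetrahedral, so four ligands adopt the sterically favoured tetrahedral geometry.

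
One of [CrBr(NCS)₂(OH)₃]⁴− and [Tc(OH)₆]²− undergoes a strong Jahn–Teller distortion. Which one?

[CrBr(NCS)₂(OH)₃]⁴−: Summing ligand charges against the −4 overall charge gives an oxidation state of +2 for chromium. Cr sits in group 6, so the d-electron count is 6 − 2 = 4. Bromide, hydroxide, and isothiocyanate are weak-field ligands for a first-row metal, so the complex is high-spin. The t₂g³e_g¹ (high-spin) configuration has an unevenly filled e_g set; the Jahn–Teller theorem predicts a tetragonal distortion (typically axial elongation) to lift the degeneracy.
[Tc(OH)₆]²−: Ligand charges: each hydroxide is −1. With an overall charge of −2 the technetium centre must be in the +4 oxidation state. Group 7 minus oxidation state 4 gives a d³ configuration. The d³ configuration leaves the e_g set evenly filled (or empty) — no strong Jahn–Teller driving force.

[CrBr(NCS)₂(OH)₃]⁴−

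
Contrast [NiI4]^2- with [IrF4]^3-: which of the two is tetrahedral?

[NiI4]^2-

For [NiI4]^2-: Summing ligand charges against the −2 overall charge gives an oxidation state of +2 for nickel. Ni sits in group 10, so the d-electron count is 10 − 2 = 8. Iodide is a weak-field ligand. With weak-field ligands the CFSE gain from square planar is small, so a 3d d⁸ ion takes the sterically preferred tetrahedral geometry. → tetrahedral.
For [IrF4]^3-: Each fluoride is −1; balancing the −3 overall charge requires Ir(I). Ir sits in group 9, so the d-electron count is 9 − 1 = 8. A 5d d⁸ ion has a large crystal-field splitting; square planar leaves the high-energy d_{x²−y²} orbital empty and maximises CFSE. → square planar.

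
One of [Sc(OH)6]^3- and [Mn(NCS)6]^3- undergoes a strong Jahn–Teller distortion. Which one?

[Sc(OH)6]^3-: Each hydroxide is −1; balancing the −3 overall charge requires Sc(III). Group 3 minus oxidation state 3 gives a d⁰ configuration. The d⁰ configuration leaves the e_g set evenly filled (or empty) — no strong Jahn–Teller driving force.
[Mn(NCS)6]^3-: Ligand charges: each isothiocyanate is −1. With an overall charge of −3 the manganese centre must be in the +3 oxidation state. Group 7 minus oxidation state 3 gives a d⁴ configuration. Isothiocyanate is a weak-field ligand for a first-row metal, so the complex is high-spin. The t₂g³e_g¹ (high-spin) configuration has an unevenly filled e_g set; the Jahn–Teller theorem predicts a tetragonal distortion (typically axial elongation) to lift the degeneracy.

[Mn(NCS)6]^3-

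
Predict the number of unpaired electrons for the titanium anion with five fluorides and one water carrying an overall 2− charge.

Summing ligand charges against the −2 overall charge gives an oxidation state of +3 for titanium.
Group 4 minus oxidation state 3 gives a d¹ configuration.
In an octahedral field the d¹ configuration is t₂g¹e_g⁰ (only one arrangement possible), giving 1 unpaired electron.

1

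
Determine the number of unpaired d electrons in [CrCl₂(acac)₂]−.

Each chloride is −1; each acetylacetonate is −1; balancing the −1 overall charge requires Cr(III).
Group 6 minus oxidation state 3 gives a d³ configuration.
Counting donor atoms: 2×chloride (monodentate) → 2 donors; 2×acetylacetonate (bidentate) → 4 donors. Coordination number = 6.
In an octahedral field the d³ configuration is t₂g³e_g⁰ (only one arrangement possible), giving 3 unpaired electrons.

3 unpaired electrons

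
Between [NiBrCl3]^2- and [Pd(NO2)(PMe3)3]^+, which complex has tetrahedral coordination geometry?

For [NiBrCl3]^2-: Summing ligand charges against the −2 overall charge gives an oxidation state of +2 for nickel. Group 10 minus oxidation state 2 gives a d⁸ configuration. Bromide and chloride are weak-field ligands. With weak-field ligands the CFSE gain from square planar is small, so a 3d d⁸ ion takes the sterically preferred tetrahedral geometry. → tetrahedral.
For [Pd(NO2)(PMe3)3]^+: Ligand charges: each nitro (N-bound nitrite) is −1; trimethylphosphine is neutral. With an overall charge of +1 the palladium centre must be in the +2 oxidation state. Pd sits in group 10, so the d-electron count is 10 − 2 = 8. A 4d d⁸ ion has a large crystal-field splitting; square planar leaves the high-energy d_{x²−y²} orbital empty and maximises CFSE. → square planar.

[NiBrCl3]^2-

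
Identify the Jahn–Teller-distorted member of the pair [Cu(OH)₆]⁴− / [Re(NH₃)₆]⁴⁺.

[Cu(OH)₆]⁴−

[Cu(OH)₆]⁴−: Summing ligand charges against the −4 overall charge gives an oxidation state of +2 for copper. Copper is a group-11 element; Cu(II) is therefore d⁹. The t₂g⁶e_g³ configuration has an unevenly filled e_g set; the Jahn–Teller theorem predicts a tetragonal distortion (typically axial elongation) to lift the degeneracy.
[Re(NH₃)₆]⁴⁺: Ligand charges: ammonia is neutral. With an overall charge of +4 the rhenium centre must be in the +4 oxidation state. Re sits in group 7, so the d-electron count is 7 − 4 = 3. The d³ configuration leaves the e_g set evenly filled (or empty) — no strong Jahn–Teller driving force.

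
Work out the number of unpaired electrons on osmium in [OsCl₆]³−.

Ligand charges: each chloride is −1. With an overall charge of −3 the osmium centre must be in the +3 oxidation state.
Group 8 minus oxidation state 3 gives a d⁵ configuration.
The spin state decides the count: a 5d ion has a large Δₒ and is invariably low-spin.
An octahedral low-spin d⁵ ion is t₂g⁵e_g⁰, giving 1 unpaired electron.

1 unpaired electron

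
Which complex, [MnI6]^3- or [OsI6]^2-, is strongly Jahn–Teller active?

[MnI6]^3-

[MnI6]^3-: Summing ligand charges against the −3 overall charge gives an oxidation state of +3 for manganese. Group 7 minus oxidation state 3 gives a d⁴ configuration. Iodide is a weak-field ligand for a first-row metal, so the complex is high-spin. The t₂g³e_g¹ (high-spin) configuration has an unevenly filled e_g set; the Jahn–Teller theorem predicts a tetragonal distortion (typically axial elongation) to lift the degeneracy.
[OsI6]^2-: Ligand charges: each iodide is −1. With an overall charge of −2 the osmium centre must be in the +4 oxidation state. Os sits in group 8, so the d-electron count is 8 − 4 = 4. A 5d ion has a large Δₒ and is invariably low-spin. The d⁴ configuration leaves the e_g set evenly filled (or empty) — no strong Jahn–Teller driving force.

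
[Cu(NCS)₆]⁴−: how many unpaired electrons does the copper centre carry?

1 unpaired electron

Summing ligand charges against the −4 overall charge gives an oxidation state of +2 for copper.
Group 11 minus oxidation state 2 gives a d⁹ configuration.
In an octahedral field the d⁹ configuration is t₂g⁶e_g³ (only one arrangement possible), giving 1 unpaired electron.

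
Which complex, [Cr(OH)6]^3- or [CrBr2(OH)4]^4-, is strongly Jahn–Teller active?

[CrBr2(OH)4]^4-

[Cr(OH)6]^3-: Ligand charges: each hydroxide is −1. With an overall charge of −3 the chromium centre must be in the +3 oxidation state. Group 6 minus oxidation state 3 gives a d³ configuration. The d³ configuration leaves the e_g set evenly filled (or empty) — no strong Jahn–Teller driving force.
[CrBr2(OH)4]^4-: Ligand charges: each bromide is −1; each hydroxide is −1. With an overall charge of −4 the chromium centre must be in the +2 oxidation state. Chromium is a group-6 element; Cr(II) is therefore d⁴. Bromide and hydroxide are weak-field ligands for a first-row metal, so the complex is high-spin. The t₂g³e_g¹ (high-spin) configuration has an unevenly filled e_g set; the Jahn–Teller theorem predicts a tetragonal distortion (typically axial elongation) to lift the degeneracy.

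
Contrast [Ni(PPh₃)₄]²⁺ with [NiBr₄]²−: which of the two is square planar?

For [Ni(PPh₃)₄]²⁺: Triphenylphosphine is neutral; balancing the +2 overall charge requires Ni(II). Group 10 minus oxidation state 2 gives a d⁸ configuration. Triphenylphosphine is a strong-field ligand (high in the spectrochemical series). A 3d d⁸ ion with strong-field ligands gains enough CFSE to favour square planar over tetrahedral. → square planar.
For [NiBr₄]²−: Ligand charges: each bromide is −1. With an overall charge of −2 the nickel centre must be in the +2 oxidation state. Group 10 minus oxidation state 2 gives a d⁸ configuration. Bromide is a weak-field ligand. With weak-field ligands the CFSE gain from square planar is small, so a 3d d⁸ ion takes the sterically preferred tetrahedral geometry. → tetrahedral.

[Ni(PPh₃)₄]²⁺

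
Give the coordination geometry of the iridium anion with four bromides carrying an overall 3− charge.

square planar

Summing ligand charges against the −3 overall charge gives an oxidation state of +1 for iridium.
Ir sits in group 9, so the d-electron count is 9 − 1 = 8.
Coordination number: 4.
A 5d d⁸ ion has a large crystal-field splitting; square planar leaves the high-energy d_{x²−y²} orbital empty and maximises CFSE.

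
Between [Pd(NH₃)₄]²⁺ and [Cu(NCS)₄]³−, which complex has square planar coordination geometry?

For [Pd(NH₃)₄]²⁺: Ammonia is neutral; balancing the +2 overall charge requires Pd(II). Pd sits in group 10, so the d-electron count is 10 − 2 = 8. A 4d d⁸ ion has a large crystal-field splitting; square planar leaves the high-energy d_{x²−y²} orbital empty and maximises CFSE. → square planar.
For [Cu(NCS)₄]³−: Each isothiocyanate is −1; balancing the −3 overall charge requires Cu(I). Copper is a group-11 element; Cu(I) is therefore d¹⁰. A d¹⁰ ion has no crystal-field stabilisation preference between square planar and tetrahedral, so four ligands adopt the sterically favoured tetrahedral geometry. → tetrahedral.

[Pd(NH₃)₄]²⁺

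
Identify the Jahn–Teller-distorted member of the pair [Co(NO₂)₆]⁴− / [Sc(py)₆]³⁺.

[Co(NO₂)₆]⁴−: Summing ligand charges against the −4 overall charge gives an oxidation state of +2 for cobalt. Cobalt is a group-9 element; Co(II) is therefore d⁷. Nitro (N-bound nitrite) is a strong-field ligand (high in the spectrochemical series) for a first-row metal, so the complex is low-spin. The t₂g⁶e_g¹ (low-spin) configuration has an unevenly filled e_g set; the Jahn–Teller theorem predicts a tetragonal distortion (typically axial elongation) to lift the degeneracy.
[Sc(py)₆]³⁺: Summing ligand charges against the +3 overall charge gives an oxidation state of +3 for scandium. Sc sits in group 3, so the d-electron count is 3 − 3 = 0. The d⁰ configuration leaves the e_g set evenly filled (or empty) — no strong Jahn–Teller driving force.

[Co(NO₂)₆]⁴−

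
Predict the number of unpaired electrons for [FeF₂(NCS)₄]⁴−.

4

Each fluoride is −1; each isothiocyanate is −1; balancing the −4 overall charge requires Fe(II).
Group 8 minus oxidation state 2 gives a d⁶ configuration.
The spin state decides the count: Fluoride and isothiocyanate are weak-field ligands for a first-row metal, so the complex is high-spin.
An octahedral high-spin d⁶ ion is t₂g⁴e_g², giving 4 unpaired electrons.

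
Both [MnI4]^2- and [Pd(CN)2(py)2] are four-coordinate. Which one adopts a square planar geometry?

For [MnI4]^2-: Summing ligand charges against the −2 overall charge gives an oxidation state of +2 for manganese. Mn sits in group 7, so the d-electron count is 7 − 2 = 5. A high-spin d⁵ ion has zero CFSE in either geometry, so four ligands adopt the sterically favoured tetrahedral geometry. → tetrahedral.
For [Pd(CN)2(py)2]: Each cyanide is −1; pyridine is neutral; balancing the 0 overall charge requires Pd(II). Palladium is a group-10 element; Pd(II) is therefore d⁸. A 4d d⁸ ion has a large crystal-field splitting; square planar leaves the high-energy d_{x²−y²} orbital empty and maximises CFSE. → square planar.

[Pd(CN)2(py)2]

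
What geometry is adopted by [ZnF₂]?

Each fluoride is −1; balancing the 0 overall charge requires Zn(II).
Group 12 minus oxidation state 2 gives a d¹⁰ configuration.
Coordination number: 2.
A d¹⁰ ion with only two ligands adopts a linear arrangement (sp hybridisation; no CFSE preference).

linear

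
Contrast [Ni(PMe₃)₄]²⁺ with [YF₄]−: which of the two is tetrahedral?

For [Ni(PMe₃)₄]²⁺: Summing ligand charges against the +2 overall charge gives an oxidation state of +2 for nickel. Ni sits in group 10, so the d-electron count is 10 − 2 = 8. Trimethylphosphine is a strong-field ligand (high in the spectrochemical series). A 3d d⁸ ion with strong-field ligands gains enough CFSE to favour square planar over tetrahedral. → square planar.
For [YF₄]−: Ligand charges: each fluoride is −1. With an overall charge of −1 the yttrium centre must be in the +3 oxidation state. Y sits in group 3, so the d-electron count is 3 − 3 = 0. A d⁰ ion has no crystal-field stabilisation preference between square planar and tetrahedral, so four ligands adopt the sterically favoured tetrahedral geometry. → tetrahedral.

[YF₄]−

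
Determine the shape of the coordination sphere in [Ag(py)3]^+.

Summing ligand charges against the +1 overall charge gives an oxidation state of +1 for silver.
Group 11 minus oxidation state 1 gives a d¹⁰ configuration.
Coordination number: 3.
Three ligands around a d¹⁰ centre minimise repulsion in a trigonal-planar arrangement.

trigonal planar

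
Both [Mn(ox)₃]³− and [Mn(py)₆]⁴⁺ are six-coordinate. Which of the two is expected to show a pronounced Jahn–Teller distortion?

[Mn(ox)₃]³−

[Mn(ox)₃]³−: Ligand charges: each oxalate is −2. With an overall charge of −3 the manganese centre must be in the +3 oxidation state. Group 7 minus oxidation state 3 gives a d⁴ configuration. Oxalate is a weak-field ligand for a first-row metal, so the complex is high-spin. The t₂g³e_g¹ (high-spin) configuration has an unevenly filled e_g set; the Jahn–Teller theorem predicts a tetragonal distortion (typically axial elongation) to lift the degeneracy.
[Mn(py)₆]⁴⁺: Pyridine is neutral; balancing the +4 overall charge requires Mn(IV). Group 7 minus oxidation state 4 gives a d³ configuration. The d³ configuration leaves the e_g set evenly filled (or empty) — no strong Jahn–Teller driving force.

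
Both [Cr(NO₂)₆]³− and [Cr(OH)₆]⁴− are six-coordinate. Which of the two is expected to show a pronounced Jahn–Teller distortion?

[Cr(NO₂)₆]³−: Ligand charges: each nitro (N-bound nitrite) is −1. With an overall charge of −3 the chromium centre must be in the +3 oxidation state. Chromium is a group-6 element; Cr(III) is therefore d³. The d³ configuration leaves the e_g set evenly filled (or empty) — no strong Jahn–Teller driving force.
[Cr(OH)₆]⁴−: Ligand charges: each hydroxide is −1. With an overall charge of −4 the chromium centre must be in the +2 oxidation state. Cr sits in group 6, so the d-electron count is 6 − 2 = 4. Hydroxide is a weak-field ligand for a first-row metal, so the complex is high-spin. The t₂g³e_g¹ (high-spin) configuration has an unevenly filled e_g set; the Jahn–Teller theorem predicts a tetragonal distortion (typically axial elongation) to lift the degeneracy.

[Cr(OH)₆]⁴−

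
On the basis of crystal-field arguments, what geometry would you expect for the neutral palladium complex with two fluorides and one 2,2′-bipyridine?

square planar

Ligand charges: each fluoride is −1; 2,2′-bipyridine is neutral. With an overall charge of 0 the palladium centre must be in the +2 oxidation state.
Group 10 minus oxidation state 2 gives a d⁸ configuration.
Counting donor atoms: 2×fluoride (monodentate) → 2 donors; 1×2,2′-bipyridine (bidentate) → 2 donors. Coordination number = 4.
A 4d d⁸ ion has a large crystal-field splitting; square planar leaves the high-energy d_{x²−y²} orbital empty and maximises CFSE.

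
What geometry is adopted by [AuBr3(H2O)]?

Summing ligand charges against the 0 overall charge gives an oxidation state of +3 for gold.
Group 11 minus oxidation state 3 gives a d⁸ configuration.
Coordination number: 4.
A 5d d⁸ ion has a large crystal-field splitting; square planar leaves the high-energy d_{x²−y²} orbital empty and maximises CFSE.

square planar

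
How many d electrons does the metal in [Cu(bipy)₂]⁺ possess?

d10

Summing ligand charges against the +1 overall charge gives an oxidation state of +1 for copper.
Copper is a group-11 element; Cu(I) is therefore d¹⁰.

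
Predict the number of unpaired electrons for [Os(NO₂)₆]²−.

Ligand charges: each nitro (N-bound nitrite) is −1. With an overall charge of −2 the osmium centre must be in the +4 oxidation state.
Osmium is a group-8 element; Os(IV) is therefore d⁴.
The spin state decides the count: a 5d ion has a large Δₒ and is invariably low-spin.
An octahedral low-spin d⁴ ion is t₂g⁴e_g⁰, giving 2 unpaired electrons.

2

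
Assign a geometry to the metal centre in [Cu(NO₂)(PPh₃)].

linear

Ligand charges: each nitro (N-bound nitrite) is −1; triphenylphosphine is neutral. With an overall charge of 0 the copper centre must be in the +1 oxidation state.
Cu sits in group 11, so the d-electron count is 11 − 1 = 10.
Coordination number: 2.
A d¹⁰ ion with only two ligands adopts a linear arrangement (sp hybridisation; no CFSE preference).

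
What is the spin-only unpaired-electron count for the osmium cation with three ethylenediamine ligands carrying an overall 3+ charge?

1

Ligand charges: ethylenediamine is neutral. With an overall charge of +3 the osmium centre must be in the +3 oxidation state.
Os sits in group 8, so the d-electron count is 8 − 3 = 5.
Counting donor atoms: 3×ethylenediamine (bidentate) → 6 donors. Coordination number = 6.
The spin state decides the count: a 5d ion has a large Δₒ and is invariably low-spin.
An octahedral low-spin d⁵ ion is t₂g⁵e_g⁰, giving 1 unpaired electron.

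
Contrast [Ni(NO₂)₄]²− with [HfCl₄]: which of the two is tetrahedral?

For [Ni(NO₂)₄]²−: Summing ligand charges against the −2 overall charge gives an oxidation state of +2 for nickel. Group 10 minus oxidation state 2 gives a d⁸ configuration. Nitro (N-bound nitrite) is a strong-field ligand (high in the spectrochemical series). A 3d d⁸ ion with strong-field ligands gains enough CFSE to favour square planar over tetrahedral. → square planar.
For [HfCl₄]: Each chloride is −1; balancing the 0 overall charge requires Hf(IV). Group 4 minus oxidation state 4 gives a d⁰ configuration. A d⁰ ion has no crystal-field stabilisation preference between square planar and tetrahedral, so four ligands adopt the sterically favoured tetrahedral geometry. → tetrahedral.

[HfCl₄]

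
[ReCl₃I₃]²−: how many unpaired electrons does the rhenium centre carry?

3 unpaired electrons

Ligand charges: each chloride is −1; each iodide is −1. With an overall charge of −2 the rhenium centre must be in the +4 oxidation state.
Rhenium is a group-7 element; Re(IV) is therefore d³.
In an octahedral field the d³ configuration is t₂g³e_g⁰ (only one arrangement possible), giving 3 unpaired electrons.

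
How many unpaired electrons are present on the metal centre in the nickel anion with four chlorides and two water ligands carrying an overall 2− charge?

Ligand charges: each chloride is −1; water is neutral. With an overall charge of −2 the nickel centre must be in the +2 oxidation state.
Group 10 minus oxidation state 2 gives a d⁸ configuration.
In an octahedral field the d⁸ configuration is t₂g⁶e_g² (only one arrangement possible), giving 2 unpaired electrons.

2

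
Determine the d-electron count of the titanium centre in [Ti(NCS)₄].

Each isothiocyanate is −1; balancing the 0 overall charge requires Ti(IV).
Ti sits in group 4, so the d-electron count is 4 − 4 = 0.

d0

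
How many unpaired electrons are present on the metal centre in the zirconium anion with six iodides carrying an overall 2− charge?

0 unpaired electrons

Ligand charges: each iodide is −1. With an overall charge of −2 the zirconium centre must be in the +4 oxidation state.
Group 4 minus oxidation state 4 gives a d⁰ configuration.
In an octahedral field the d⁰ configuration is t₂g⁰e_g⁰, giving 0 unpaired electrons.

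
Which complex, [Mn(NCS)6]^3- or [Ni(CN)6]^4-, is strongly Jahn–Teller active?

[Mn(NCS)6]^3-

[Mn(NCS)6]^3-: Ligand charges: each isothiocyanate is −1. With an overall charge of −3 the manganese centre must be in the +3 oxidation state. Group 7 minus oxidation state 3 gives a d⁴ configuration. Isothiocyanate is a weak-field ligand for a first-row metal, so the complex is high-spin. The t₂g³e_g¹ (high-spin) configuration has an unevenly filled e_g set; the Jahn–Teller theorem predicts a tetragonal distortion (typically axial elongation) to lift the degeneracy.
[Ni(CN)6]^4-: Each cyanide is −1; balancing the −4 overall charge requires Ni(II). Nickel is a group-10 element; Ni(II) is therefore d⁸. The d⁸ configuration leaves the e_g set evenly filled (or empty) — no strong Jahn–Teller driving force.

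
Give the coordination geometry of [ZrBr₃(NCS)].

tetrahedral

Summing ligand charges against the 0 overall charge gives an oxidation state of +4 for zirconium.
Group 4 minus oxidation state 4 gives a d⁰ configuration.
Coordination number: 4.
A d⁰ ion has no crystal-field stabilisation preference between square planar and tetrahedral, so four ligands adopt the sterically favoured tetrahedral geometry.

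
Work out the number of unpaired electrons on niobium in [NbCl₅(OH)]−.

0 unpaired electrons

Ligand charges: each chloride is −1; each hydroxide is −1. With an overall charge of −1 the niobium centre must be in the +5 oxidation state.
Niobium is a group-5 element; Nb(V) is therefore d⁰.
In an octahedral field the d⁰ configuration is t₂g⁰e_g⁰, giving 0 unpaired electrons.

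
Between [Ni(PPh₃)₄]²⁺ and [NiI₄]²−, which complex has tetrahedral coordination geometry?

For [Ni(PPh₃)₄]²⁺: Ligand charges: triphenylphosphine is neutral. With an overall charge of +2 the nickel centre must be in the +2 oxidation state. Ni sits in group 10, so the d-electron count is 10 − 2 = 8. Triphenylphosphine is a strong-field ligand (high in the spectrochemical series). A 3d d⁸ ion with strong-field ligands gains enough CFSE to favour square planar over tetrahedral. → square planar.
For [NiI₄]²−: Ligand charges: each iodide is −1. With an overall charge of −2 the nickel centre must be in the +2 oxidation state. Nickel is a group-10 element; Ni(II) is therefore d⁸. Iodide is a weak-field ligand. With weak-field ligands the CFSE gain from square planar is small, so a 3d d⁸ ion takes the sterically preferred tetrahedral geometry. → tetrahedral.

[NiI₄]²−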